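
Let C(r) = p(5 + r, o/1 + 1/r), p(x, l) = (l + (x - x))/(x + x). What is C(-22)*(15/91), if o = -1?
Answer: 345/68068 ≈ 0.0050685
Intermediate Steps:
p(x, l) = l/(2*x) (p(x, l) = (l + 0)/((2*x)) = l*(1/(2*x)) = l/(2*x))
C(r) = (-1 + 1/r)/(2*(5 + r)) (C(r) = (-1/1 + 1/r)/(2*(5 + r)) = (-1*1 + 1/r)/(2*(5 + r)) = (-1 + 1/r)/(2*(5 + r)))
C(-22)*(15/91) = ((½)*(1 - 1*(-22))/(-22*(5 - 22)))*(15/91) = ((½)*(-1/22)*(1 + 22)/(-17))*(15*(1/91)) = ((½)*(-1/22)*(-1/17)*23)*(15/91) = (23/748)*(15/91) = 345/68068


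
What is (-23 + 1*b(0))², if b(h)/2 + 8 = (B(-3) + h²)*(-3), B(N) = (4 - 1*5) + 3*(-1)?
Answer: 225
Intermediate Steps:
B(N) = -4 (B(N) = (4 - 5) - 3 = -1 - 3 = -4)
b(h) = 8 - 6*h² (b(h) = -16 + 2*((-4 + h²)*(-3)) = -16 + 2*(12 - 3*h²) = -16 + (24 - 6*h²) = 8 - 6*h²)
(-23 + 1*b(0))² = (-23 + 1*(8 - 6*0²))² = (-23 + 1*(8 - 6*0))² = (-23 + 1*(8 + 0))² = (-23 + 1*8)² = (-23 + 8)² = (-15)² = 225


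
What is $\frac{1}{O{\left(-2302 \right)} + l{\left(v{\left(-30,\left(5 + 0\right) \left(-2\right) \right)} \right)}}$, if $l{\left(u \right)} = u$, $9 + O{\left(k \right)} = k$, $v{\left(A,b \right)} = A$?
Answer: $- \frac{1}{2341} \approx -0.00042717$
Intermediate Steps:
$O{\left(k \right)} = -9 + k$
$\frac{1}{O{\left(-2302 \right)} + l{\left(v{\left(-30,\left(5 + 0\right) \left(-2\right) \right)} \right)}} = \frac{1}{\left(-9 - 2302\right) - 30} = \frac{1}{-2311 - 30} = \frac{1}{-2341} = - \frac{1}{2341}$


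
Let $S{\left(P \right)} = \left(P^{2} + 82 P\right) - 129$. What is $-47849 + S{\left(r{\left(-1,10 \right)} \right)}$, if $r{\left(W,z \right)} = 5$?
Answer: $-47543$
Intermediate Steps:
$S{\left(P \right)} = -129 + P^{2} + 82 P$
$-47849 + S{\left(r{\left(-1,10 \right)} \right)} = -47849 + \left(-129 + 5^{2} + 82 \cdot 5\right) = -47849 + \left(-129 + 25 + 410\right) = -47849 + 306 = -47543$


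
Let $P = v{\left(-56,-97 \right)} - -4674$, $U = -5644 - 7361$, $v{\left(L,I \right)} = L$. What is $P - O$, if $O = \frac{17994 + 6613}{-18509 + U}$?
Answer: $\frac{145556259}{31514} \approx 4618.8$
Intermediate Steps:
$U = -13005$ ($U = -5644 - 7361 = -13005$)
$P = 4618$ ($P = -56 - -4674 = -56 + 4674 = 4618$)
$O = - \frac{24607}{31514}$ ($O = \frac{17994 + 6613}{-18509 - 13005} = \frac{24607}{-31514} = 24607 \left(- \frac{1}{31514}\right) = - \frac{24607}{31514} \approx -0.78083$)
$P - O = 4618 - - \frac{24607}{31514} = 4618 + \frac{24607}{31514} = \frac{145556259}{31514}$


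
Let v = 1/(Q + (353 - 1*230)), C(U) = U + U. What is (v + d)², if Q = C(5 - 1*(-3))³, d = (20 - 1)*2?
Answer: 25703464329/17799961 ≈ 1444.0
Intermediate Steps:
d = 38 (d = 19*2 = 38)
C(U) = 2*U
Q = 4096 (Q = (2*(5 - 1*(-3)))³ = (2*(5 + 3))³ = (2*8)³ = 16³ = 4096)
v = 1/4219 (v = 1/(4096 + (353 - 1*230)) = 1/(4096 + (353 - 230)) = 1/(4096 + 123) = 1/4219 ≈ 0.00023702)
(v + d)² = (1/4219 + 38)² = (160323/4219)² = 25703464329/17799961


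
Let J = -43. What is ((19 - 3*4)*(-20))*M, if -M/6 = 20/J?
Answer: -16800/43 ≈ -390.70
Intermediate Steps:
M = 120/43 (M = -120/(-43) = -120*(-1)/43 = -6*(-20/43) = 120/43 ≈ 2.7907)
((19 - 3*4)*(-20))*M = ((19 - 3*4)*(-20))*(120/43) = ((19 - 12)*(-20))*(120/43) = (7*(-20))*(120/43) = -140*120/43 = -16800/43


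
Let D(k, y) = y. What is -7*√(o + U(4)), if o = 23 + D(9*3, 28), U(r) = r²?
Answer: -7*√67 ≈ -57.297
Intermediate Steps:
o = 51 (o = 23 + 28 = 51)
-7*√(o + U(4)) = -7*√(51 + 4²) = -7*√(51 + 16) = -7*√67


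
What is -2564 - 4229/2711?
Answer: -6955233/2711 ≈ -2565.6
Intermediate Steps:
-2564 - 4229/2711 = -6955233/2711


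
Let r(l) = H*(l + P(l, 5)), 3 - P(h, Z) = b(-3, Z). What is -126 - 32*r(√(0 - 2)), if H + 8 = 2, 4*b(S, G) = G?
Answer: 210 + 192*I*√2 ≈ 210.0 + 271.53*I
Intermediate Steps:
b(S, G) = G/4
H = -6 (H = -8 + 2 = -6)
P(h, Z) = 3 - Z/4
r(l) = -21/2 - 6*l (r(l) = -6*(l + (3 - ¼*5)) = -6*(l + (3 - 5/4)) = -6*(l + 7/4) = -6*(7/4 + l) = -21/2 - 6*l)
-126 - 32*r(√(0 - 2)) = -126 - 32*(-21/2 - 6*√(0 - 2)) = -126 - 32*(-21/2 - 6*I*√2) = -126 + (336 + 192*I*√2) = 210 + 192*I*√2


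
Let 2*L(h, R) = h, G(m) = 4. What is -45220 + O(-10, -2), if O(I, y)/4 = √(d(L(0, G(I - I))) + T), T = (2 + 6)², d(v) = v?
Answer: -45188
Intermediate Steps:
L(h, R) = h/2
T = 64 (T = 8² = 64)
O(I, y) = 32 (O(I, y) = 4*√((½)*0 + 64) = 4*√(0 + 64) = 4*√64 = 4*8 = 32)
-45220 + O(-10, -2) = -45220 + 32 = -45188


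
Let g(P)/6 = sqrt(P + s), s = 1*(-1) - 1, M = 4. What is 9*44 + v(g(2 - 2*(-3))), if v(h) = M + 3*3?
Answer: 409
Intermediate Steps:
s = -2 (s = -1 - 1 = -2)
g(P) = 6*sqrt(-2 + P) (g(P) = 6*sqrt(P - 2) = 6*sqrt(-2 + P))
v(h) = 13 (v(h) = 4 + 3*3 = 4 + 9 = 13)
9*44 + v(g(2 - 2*(-3))) = 9*44 + 13 = 396 + 13 = 409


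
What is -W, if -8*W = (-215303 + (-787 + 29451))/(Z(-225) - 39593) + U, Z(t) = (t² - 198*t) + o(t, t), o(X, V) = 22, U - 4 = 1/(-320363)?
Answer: 11461571447/142507714016 ≈ 0.080428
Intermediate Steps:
U = 1281451/320363 (U = 4 + 1/(-320363) = 4 - 1/320363 = 1281451/320363 ≈ 4.0000)
Z(t) = 22 + t² - 198*t (Z(t) = (t² - 198*t) + 22 = 22 + t² - 198*t)
W = -11461571447/142507714016 (W = -((-215303 + (-787 + 29451))/((22 + (-225)² - 198*(-225)) - 39593) + 1281451/320363)/8 = -((-215303 + 28664)/((22 + 50625 + 44550) - 39593) + 1281451/320363)/8 = -(-186639/(95197 - 39593) + 1281451/320363)/8 = -(-186639/55604 + 1281451/320363)/8 = -⅛*11461571447/17813464252 = -11461571447/142507714016 ≈ -0.080428)
-W = -1*(-11461571447/142507714016) = 11461571447/142507714016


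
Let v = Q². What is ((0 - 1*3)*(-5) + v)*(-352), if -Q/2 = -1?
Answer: -6688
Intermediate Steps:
Q = 2 (Q = -2*(-1) = 2)
v = 4 (v = 2² = 4)
((0 - 1*3)*(-5) + v)*(-352) = ((0 - 1*3)*(-5) + 4)*(-352) = ((0 - 3)*(-5) + 4)*(-352) = (-3*(-5) + 4)*(-352) = (15 + 4)*(-352) = 19*(-352) = -6688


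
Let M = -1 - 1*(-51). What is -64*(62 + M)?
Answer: -7168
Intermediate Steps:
M = 50 (M = -1 + 51 = 50)
-64*(62 + M) = -64*(62 + 50) = -64*112 = -7168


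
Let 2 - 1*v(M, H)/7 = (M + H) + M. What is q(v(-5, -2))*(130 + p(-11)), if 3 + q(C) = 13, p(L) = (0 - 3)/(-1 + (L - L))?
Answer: 1330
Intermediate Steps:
v(M, H) = 14 - 14*M - 7*H (v(M, H) = 14 - 7*((M + H) + M) = 14 - 7*((H + M) + M) = 14 - 7*(H + 2*M) = 14 + (-14*M - 7*H) = 14 - 14*M - 7*H)
p(L) = 3 (p(L) = -3/(-1 + 0) = -3/(-1) = -3*(-1) = 3)
q(C) = 10 (q(C) = -3 + 13 = 10)
q(v(-5, -2))*(130 + p(-11)) = 10*(130 + 3) = 10*133 = 1330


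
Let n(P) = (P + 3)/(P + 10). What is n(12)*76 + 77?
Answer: 1417/11 ≈ 128.82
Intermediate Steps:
n(P) = (3 + P)/(10 + P)
n(12)*76 + 77 = ((3 + 12)/(10 + 12))*76 + 77 = (15/22)*76 + 77 = 570/11 + 77 = 1417/11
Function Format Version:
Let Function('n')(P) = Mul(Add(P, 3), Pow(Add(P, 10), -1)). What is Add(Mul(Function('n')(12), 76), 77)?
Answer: Rational(1417, 11) ≈ 128.82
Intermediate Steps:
Function('n')(P) = Mul(Pow(Add(10, P), -1), Add(3, P)) (Function('n')(P) = Mul(Add(3, P), Pow(Add(10, P), -1)) = Mul(Pow(Add(10, P), -1), Add(3, P)))
Add(Mul(Function('n')(12), 76), 77) = Add(Mul(Mul(Pow(Add(10, 12), -1), Add(3, 12)), 76), 77) = Add(Mul(Mul(Pow(22, -1), 15), 76), 77) = Add(Mul(Mul(Rational(1, 22), 15), 76), 77) = Add(Mul(Rational(15, 22), 76), 77) = Add(Rational(570, 11), 77) = Rational(1417, 11)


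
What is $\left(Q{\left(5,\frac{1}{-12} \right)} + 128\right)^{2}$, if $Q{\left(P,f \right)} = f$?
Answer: $\frac{2356225}{144} \approx 16363.0$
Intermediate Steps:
$\left(Q{\left(5,\frac{1}{-12} \right)} + 128\right)^{2} = \left(\frac{1}{-12} + 128\right)^{2} = \left(- \frac{1}{12} + 128\right)^{2} = \left(\frac{1535}{12}\right)^{2} = \frac{2356225}{144}$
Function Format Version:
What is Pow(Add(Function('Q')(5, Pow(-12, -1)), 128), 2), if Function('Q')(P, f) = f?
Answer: Rational(2356225, 144) ≈ 16363.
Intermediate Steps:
Pow(Add(Function('Q')(5, Pow(-12, -1)), 128), 2) = Pow(Add(Pow(-12, -1), 128), 2) = Pow(Add(Rational(-1, 12), 128), 2) = Pow(Rational(1535, 12), 2) = Rational(2356225, 144)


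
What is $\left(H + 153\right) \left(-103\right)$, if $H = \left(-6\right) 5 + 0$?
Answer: $-12669$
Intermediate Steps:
$H = -30$ ($H = -30 + 0 = -30$)
$\left(H + 153\right) \left(-103\right) = \left(-30 + 153\right) \left(-103\right) = 123 \left(-103\right) = -12669$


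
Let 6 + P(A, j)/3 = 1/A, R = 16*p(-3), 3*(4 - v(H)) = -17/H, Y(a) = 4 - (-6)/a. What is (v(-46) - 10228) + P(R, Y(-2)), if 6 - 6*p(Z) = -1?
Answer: -39574943/3864 ≈ -10242.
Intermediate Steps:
p(Z) = 7/6 (p(Z) = 1 - 1/6*(-1) = 1 + 1/6 = 7/6)
Y(a) = 4 + 6/a
v(H) = 4 + 17/(3*H) (v(H) = 4 - (-17)/(3*H) = 4 + 17/(3*H))
R = 56/3 (R = 16*(7/6) = 56/3 ≈ 18.667)
P(A, j) = -18 + 3/A
(v(-46) - 10228) + P(R, Y(-2)) = ((4 + (17/3)/(-46)) - 10228) + (-18 + 3/(56/3)) = ((4 + (17/3)*(-1/46)) - 10228) + (-18 + 3*(3/56)) = ((4 - 17/138) - 10228) + (-18 + 9/56) = (535/138 - 10228) - 999/56 = -1410929/138 - 999/56 = -39574943/3864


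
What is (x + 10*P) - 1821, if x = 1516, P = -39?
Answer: -695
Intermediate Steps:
(x + 10*P) - 1821 = (1516 + 10*(-39)) - 1821 = (1516 - 390) - 1821 = 1126 - 1821 = -695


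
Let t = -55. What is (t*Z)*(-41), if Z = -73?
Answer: -164615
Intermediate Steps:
(t*Z)*(-41) = -55*(-73)*(-41) = 4015*(-41) = -164615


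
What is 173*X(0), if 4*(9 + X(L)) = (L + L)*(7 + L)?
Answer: -1557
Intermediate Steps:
X(L) = -9 + L*(7 + L)/2 (X(L) = -9 + ((L + L)*(7 + L))/4 = -9 + ((2*L)*(7 + L))/4 = -9 + (2*L*(7 + L))/4 = -9 + L*(7 + L)/2)
173*X(0) = 173*(-9 + (½)*0² + (7/2)*0) = 173*(-9 + (½)*0 + 0) = 173*(-9 + 0 + 0) = 173*(-9) = -1557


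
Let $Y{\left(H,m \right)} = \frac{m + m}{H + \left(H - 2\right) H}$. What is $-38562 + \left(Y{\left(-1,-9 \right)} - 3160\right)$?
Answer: $-41731$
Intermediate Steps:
$Y{\left(H,m \right)} = \frac{2 m}{H + H \left(-2 + H\right)}$ ($Y{\left(H,m \right)} = \frac{2 m}{H + \left(-2 + H\right) H} = \frac{2 m}{H + H \left(-2 + H\right)}$)
$-38562 + \left(Y{\left(-1,-9 \right)} - 3160\right) = -38562 - \left(3160 + \frac{18}{\left(-1\right) \left(-1 - 1\right)}\right) = -38562 - \left(3160 + 18 \left(-1\right) \frac{1}{-2}\right) = -38562 - \left(3160 + 18 \left(-1\right) \left(- \frac{1}{2}\right)\right) = -38562 - 3169 = -41731$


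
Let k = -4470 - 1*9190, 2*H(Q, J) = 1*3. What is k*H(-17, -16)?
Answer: -20490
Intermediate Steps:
H(Q, J) = 3/2 (H(Q, J) = (1*3)/2 = (½)*3 = 3/2)
k = -13660 (k = -4470 - 9190 = -13660)
k*H(-17, -16) = -13660*3/2 = -20490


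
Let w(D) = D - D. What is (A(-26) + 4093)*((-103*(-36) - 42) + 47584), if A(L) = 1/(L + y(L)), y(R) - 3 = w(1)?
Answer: 4824572500/23 ≈ 2.0976e+8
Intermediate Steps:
w(D) = 0
y(R) = 3 (y(R) = 3 + 0 = 3)
A(L) = 1/(3 + L) (A(L) = 1/(L + 3) = 1/(3 + L))
(A(-26) + 4093)*((-103*(-36) - 42) + 47584) = (1/(3 - 26) + 4093)*((-103*(-36) - 42) + 47584) = (1/(-23) + 4093)*((3708 - 42) + 47584) = (-1/23 + 4093)*(3666 + 47584) = (94138/23)*51250 = 4824572500/23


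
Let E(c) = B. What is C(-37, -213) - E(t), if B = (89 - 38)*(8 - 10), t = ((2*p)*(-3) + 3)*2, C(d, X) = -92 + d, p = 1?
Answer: -27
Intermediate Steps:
t = -6 (t = ((2*1)*(-3) + 3)*2 = (2*(-3) + 3)*2 = (-6 + 3)*2 = -3*2 = -6)
B = -102 (B = 51*(-2) = -102)
E(c) = -102
C(-37, -213) - E(t) = (-92 - 37) - 1*(-102) = -129 + 102 = -27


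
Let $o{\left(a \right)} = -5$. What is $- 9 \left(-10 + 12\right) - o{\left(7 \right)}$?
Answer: $-13$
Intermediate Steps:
$- 9 \left(-10 + 12\right) - o{\left(7 \right)} = - 9 \left(-10 + 12\right) - -5 = \left(-9\right) 2 + 5 = -18 + 5 = -13$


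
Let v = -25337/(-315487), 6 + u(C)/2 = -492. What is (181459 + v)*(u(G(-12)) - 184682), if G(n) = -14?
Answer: -10629690591979860/315487 ≈ -3.3693e+10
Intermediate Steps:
u(C) = -996 (u(C) = -12 + 2*(-492) = -12 - 984 = -996)
v = 25337/315487 (v = -25337*(-1/315487) = 25337/315487 ≈ 0.080311)
(181459 + v)*(u(G(-12)) - 184682) = (181459 + 25337/315487)*(-996 - 184682) = (57247980870/315487)*(-185678) = -10629690591979860/315487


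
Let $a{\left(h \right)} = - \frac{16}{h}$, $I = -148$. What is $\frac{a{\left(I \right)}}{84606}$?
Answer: $\frac{2}{1565211} \approx 1.2778 \cdot 10^{-6}$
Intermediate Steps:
$\frac{a{\left(I \right)}}{84606} = \frac{\left(-16\right) \frac{1}{-148}}{84606} = \left(-16\right) \left(- \frac{1}{148}\right) \frac{1}{84606} = \frac{4}{37} \cdot \frac{1}{84606} = \frac{2}{1565211}$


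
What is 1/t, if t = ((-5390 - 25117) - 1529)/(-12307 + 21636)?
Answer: -9329/32036 ≈ -0.29120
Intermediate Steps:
t = -32036/9329 (t = (-30507 - 1529)/9329 = -32036*1/9329 = -32036/9329 ≈ -3.4340)
1/t = 1/(-32036/9329) = -9329/32036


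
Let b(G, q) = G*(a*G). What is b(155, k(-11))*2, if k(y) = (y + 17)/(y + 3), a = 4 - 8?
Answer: -192200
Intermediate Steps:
a = -4
k(y) = (17 + y)/(3 + y)
b(G, q) = -4*G² (b(G, q) = G*(-4*G) = -4*G²)
b(155, k(-11))*2 = -4*155²*2 = -4*24025*2 = -96100*2 = -192200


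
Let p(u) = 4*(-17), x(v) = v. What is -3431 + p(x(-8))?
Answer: -3499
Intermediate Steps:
p(u) = -68
-3431 + p(x(-8)) = -3431 - 68 = -3499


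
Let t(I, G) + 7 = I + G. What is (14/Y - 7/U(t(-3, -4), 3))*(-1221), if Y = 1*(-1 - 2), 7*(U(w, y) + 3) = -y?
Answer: 25641/8 ≈ 3205.1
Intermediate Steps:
t(I, G) = -7 + G + I (t(I, G) = -7 + (I + G) = -7 + (G + I) = -7 + G + I)
U(w, y) = -3 - y/7 (U(w, y) = -3 + (-y)/7 = -3 - y/7)
Y = -3 (Y = 1*(-3) = -3)
(14/Y - 7/U(t(-3, -4), 3))*(-1221) = (14/(-3) - 7/(-3 - 1/7*3))*(-1221) = (14*(-1/3) - 7/(-3 - 3/7))*(-1221) = (-14/3 - 7/(-24/7))*(-1221) = (-14/3 - 7*(-7/24))*(-1221) = (-14/3 + 49/24)*(-1221) = -21/8*(-1221) = 25641/8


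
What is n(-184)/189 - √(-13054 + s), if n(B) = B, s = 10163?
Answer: -184/189 - 7*I*√59 ≈ -0.97355 - 53.768*I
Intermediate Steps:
n(-184)/189 - √(-13054 + s) = -184/189 - √(-13054 + 10163) = -184*1/189 - √(-2891) = -184/189 - 7*I*√59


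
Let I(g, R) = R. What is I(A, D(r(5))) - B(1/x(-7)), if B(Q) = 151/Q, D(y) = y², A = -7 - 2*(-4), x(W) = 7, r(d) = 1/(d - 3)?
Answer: -4227/4 ≈ -1056.8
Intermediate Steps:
r(d) = 1/(-3 + d)
A = 1 (A = -7 + 8 = 1)
I(A, D(r(5))) - B(1/x(-7)) = (1/(-3 + 5))² - 151/(1/7) = (1/2)² - 151/⅐ = (½)² - 151*7 = ¼ - 1*1057 = ¼ - 1057 = -4227/4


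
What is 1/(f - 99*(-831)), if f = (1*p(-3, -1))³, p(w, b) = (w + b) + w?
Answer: 1/81926 ≈ 1.2206e-5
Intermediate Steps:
p(w, b) = b + 2*w (p(w, b) = (b + w) + w = b + 2*w)
f = -343 (f = (1*(-1 + 2*(-3)))³ = (1*(-1 - 6))³ = (1*(-7))³ = (-7)³ = -343)
1/(f - 99*(-831)) = 1/(-343 - 99*(-831)) = 1/(-343 + 82269) = 1/81926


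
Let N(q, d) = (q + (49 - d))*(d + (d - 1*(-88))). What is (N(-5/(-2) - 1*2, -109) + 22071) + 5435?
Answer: 6901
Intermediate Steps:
N(q, d) = (88 + 2*d)*(49 + q - d) (N(q, d) = (49 + q - d)*(d + (d + 88)) = (49 + q - d)*(d + (88 + d)) = (49 + q - d)*(88 + 2*d) = (88 + 2*d)*(49 + q - d))
(N(-5/(-2) - 1*2, -109) + 22071) + 5435 = ((4312 - 2*(-109)² + 10*(-109) + 88*(-5/(-2) - 1*2) + 2*(-109)*(-5/(-2) - 1*2)) + 22071) + 5435 = ((4312 - 2*11881 - 1090 + 88*(-5*(-½) - 2) + 2*(-109)*(-5*(-½) - 2)) + 22071) + 5435 = ((4312 - 23762 - 1090 + 88*(5/2 - 2) + 2*(-109)*(5/2 - 2)) + 22071) + 5435 = ((4312 - 23762 - 1090 + 88*(½) + 2*(-109)*(½)) + 22071) + 5435 = ((4312 - 23762 - 1090 + 44 - 109) + 22071) + 5435 = (-20605 + 22071) + 5435 = 1466 + 5435 = 6901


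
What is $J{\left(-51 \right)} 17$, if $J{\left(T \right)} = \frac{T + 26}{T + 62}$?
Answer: $- \frac{425}{11} \approx -38.636$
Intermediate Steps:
$J{\left(T \right)} = \frac{26 + T}{62 + T}$
$J{\left(-51 \right)} 17 = \frac{26 - 51}{62 - 51} \cdot 17 = \frac{1}{11} \left(-25\right) 17 = \left(- \frac{25}{11}\right) 17 = - \frac{425}{11}$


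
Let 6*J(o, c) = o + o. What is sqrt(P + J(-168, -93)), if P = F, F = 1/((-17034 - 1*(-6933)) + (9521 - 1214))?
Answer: I*sqrt(180234210)/1794 ≈ 7.4834*I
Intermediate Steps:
J(o, c) = o/3 (J(o, c) = (o + o)/6 = (2*o)/6 = o/3)
F = -1/1794 (F = 1/((-17034 + 6933) + 8307) = 1/(-10101 + 8307) = 1/(-1794) = -1/1794 ≈ -0.00055741)
P = -1/1794 ≈ -0.00055741
sqrt(P + J(-168, -93)) = sqrt(-1/1794 + (1/3)*(-168)) = sqrt(-1/1794 - 56) = sqrt(-100465/1794) = I*sqrt(180234210)/1794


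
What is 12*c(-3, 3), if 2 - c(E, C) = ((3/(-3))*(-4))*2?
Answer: -72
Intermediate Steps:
c(E, C) = -6 (c(E, C) = 2 - (3/(-3))*(-4)*2 = 2 - (3*(-⅓))*(-4)*2 = 2 - (-1*(-4))*2 = 2 - 4*2 = 2 - 1*8 = 2 - 8 = -6)
12*c(-3, 3) = 12*(-6) = -72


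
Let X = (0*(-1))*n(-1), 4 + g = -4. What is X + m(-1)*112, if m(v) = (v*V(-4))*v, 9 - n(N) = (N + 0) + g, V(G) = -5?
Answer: -560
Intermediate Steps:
g = -8 (g = -4 - 4 = -8)
n(N) = 17 - N (n(N) = 9 - ((N + 0) - 8) = 9 - (N - 8) = 9 - (-8 + N) = 9 + (8 - N) = 17 - N)
m(v) = -5*v² (m(v) = (v*(-5))*v = (-5*v)*v = -5*v²)
X = 0 (X = (0*(-1))*(17 - 1*(-1)) = 0*(17 + 1) = 0*18 = 0)
X + m(-1)*112 = 0 - 5*(-1)²*112 = 0 - 5*1*112 = 0 - 5*112 = 0 - 560 = -560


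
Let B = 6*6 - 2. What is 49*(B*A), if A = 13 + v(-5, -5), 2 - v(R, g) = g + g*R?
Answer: -8330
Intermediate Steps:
B = 34 (B = 36 - 2 = 34)
v(R, g) = 2 - g - R*g (v(R, g) = 2 - (g + g*R) = 2 - (g + R*g) = 2 + (-g - R*g) = 2 - g - R*g)
A = -5 (A = 13 + (2 - 1*(-5) - 1*(-5)*(-5)) = 13 + (2 + 5 - 25) = 13 - 18 = -5)
49*(B*A) = 49*(34*(-5)) = 49*(-170) = -8330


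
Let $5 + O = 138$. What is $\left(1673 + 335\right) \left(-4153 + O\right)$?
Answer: $-8072160$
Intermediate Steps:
$O = 133$ ($O = -5 + 138 = 133$)
$\left(1673 + 335\right) \left(-4153 + O\right) = \left(1673 + 335\right) \left(-4153 + 133\right) = 2008 \left(-4020\right) = -8072160$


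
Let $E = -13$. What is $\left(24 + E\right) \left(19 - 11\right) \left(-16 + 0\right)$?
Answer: $-1408$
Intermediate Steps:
$\left(24 + E\right) \left(19 - 11\right) \left(-16 + 0\right) = \left(24 - 13\right) \left(19 - 11\right) \left(-16 + 0\right) = 11 \cdot 8 \left(-16\right) = 88 \left(-16\right) = -1408$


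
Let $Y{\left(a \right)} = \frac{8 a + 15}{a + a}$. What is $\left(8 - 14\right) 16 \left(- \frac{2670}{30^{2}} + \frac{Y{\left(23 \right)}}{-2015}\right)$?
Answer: $\frac{13208608}{46345} \approx 285.01$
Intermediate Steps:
$Y{\left(a \right)} = \frac{15 + 8 a}{2 a}$
$\left(8 - 14\right) 16 \left(- \frac{2670}{30^{2}} + \frac{Y{\left(23 \right)}}{-2015}\right) = \left(8 - 14\right) 16 \left(- \frac{2670}{30^{2}} + \frac{4 + \frac{15}{2 \cdot 23}}{-2015}\right) = \left(-6\right) 16 \left(- \frac{2670}{900} + \left(4 + \frac{15}{2} \cdot \frac{1}{23}\right) \left(- \frac{1}{2015}\right)\right) = - 96 \left(\left(-2670\right) \frac{1}{900} + \left(4 + \frac{15}{46}\right) \left(- \frac{1}{2015}\right)\right) = - 96 \left(- \frac{89}{30} + \frac{199}{46} \left(- \frac{1}{2015}\right)\right) = - 96 \left(- \frac{89}{30} - \frac{199}{92690}\right) = \left(-96\right) \left(- \frac{412769}{139035}\right) = \frac{13208608}{46345}$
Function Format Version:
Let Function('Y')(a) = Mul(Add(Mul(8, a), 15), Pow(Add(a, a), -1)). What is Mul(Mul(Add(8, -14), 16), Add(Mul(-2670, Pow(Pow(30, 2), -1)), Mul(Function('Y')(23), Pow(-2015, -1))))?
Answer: Rational(13208608, 46345) ≈ 285.01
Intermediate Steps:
Function('Y')(a) = Mul(Rational(1, 2), Pow(a, -1), Add(15, Mul(8, a))) (Function('Y')(a) = Mul(Add(15, Mul(8, a)), Pow(Mul(2, a), -1)) = Mul(Add(15, Mul(8, a)), Mul(Rational(1, 2), Pow(a, -1))) = Mul(Rational(1, 2), Pow(a, -1), Add(15, Mul(8, a))))
Mul(Mul(Add(8, -14), 16), Add(Mul(-2670, Pow(Pow(30, 2), -1)), Mul(Function('Y')(23), Pow(-2015, -1)))) = Mul(Mul(Add(8, -14), 16), Add(Mul(-2670, Pow(Pow(30, 2), -1)), Mul(Add(4, Mul(Rational(15, 2), Pow(23, -1))), Pow(-2015, -1)))) = Mul(Mul(-6, 16), Add(Mul(-2670, Pow(900, -1)), Mul(Add(4, Mul(Rational(15, 2), Rational(1, 23))), Rational(-1, 2015)))) = Mul(-96, Add(Mul(-2670, Rational(1, 900)), Mul(Add(4, Rational(15, 46)), Rational(-1, 2015)))) = Mul(-96, Add(Rational(-89, 30), Mul(Rational(199, 46), Rational(-1, 2015)))) = Mul(-96, Add(Rational(-89, 30), Rational(-199, 92690))) = Mul(-96, Rational(-412769, 139035)) = Rational(13208608, 46345)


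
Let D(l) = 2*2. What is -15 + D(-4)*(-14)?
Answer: -71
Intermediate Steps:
D(l) = 4
-15 + D(-4)*(-14) = -15 + 4*(-14) = -15 - 56 = -71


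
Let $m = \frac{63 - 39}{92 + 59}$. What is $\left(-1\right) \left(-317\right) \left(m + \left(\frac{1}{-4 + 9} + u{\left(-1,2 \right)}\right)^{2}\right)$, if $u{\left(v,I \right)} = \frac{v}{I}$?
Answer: $\frac{1191603}{15100} \approx 78.914$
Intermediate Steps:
$m = \frac{24}{151} \approx 0.15894$
$\left(-1\right) \left(-317\right) \left(m + \left(\frac{1}{-4 + 9} + u{\left(-1,2 \right)}\right)^{2}\right) = \left(-1\right) \left(-317\right) \left(\frac{24}{151} + \left(\frac{1}{-4 + 9} - \frac{1}{2}\right)^{2}\right) = 317 \left(\frac{24}{151} + \left(\frac{1}{5} - \frac{1}{2}\right)^{2}\right) = 317 \left(\frac{24}{151} + \left(- \frac{3}{10}\right)^{2}\right) = 317 \left(\frac{24}{151} + \frac{9}{100}\right) = 317 \cdot \frac{3759}{15100} = \frac{1191603}{15100}$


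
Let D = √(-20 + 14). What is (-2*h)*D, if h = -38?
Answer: 76*I*√6 ≈ 186.16*I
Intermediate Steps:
D = I*√6 (D = √(-6) = I*√6 ≈ 2.4495*I)
(-2*h)*D = (-2*(-38))*(I*√6) = 76*(I*√6) = 76*I*√6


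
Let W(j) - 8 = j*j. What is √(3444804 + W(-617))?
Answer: √3825501 ≈ 1955.9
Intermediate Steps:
W(j) = 8 + j² (W(j) = 8 + j*j = 8 + j²)
√(3444804 + W(-617)) = √(3444804 + (8 + (-617)²)) = √(3444804 + (8 + 380689)) = √(3444804 + 380697) = √3825501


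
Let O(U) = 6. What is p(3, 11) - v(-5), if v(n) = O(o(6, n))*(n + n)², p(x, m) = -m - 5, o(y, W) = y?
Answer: -616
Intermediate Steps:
p(x, m) = -5 - m
v(n) = 24*n² (v(n) = 6*(n + n)² = 6*(2*n)² = 6*(4*n²) = 24*n²)
p(3, 11) - v(-5) = (-5 - 1*11) - 24*(-5)² = (-5 - 11) - 24*25 = -16 - 1*600 = -16 - 600 = -616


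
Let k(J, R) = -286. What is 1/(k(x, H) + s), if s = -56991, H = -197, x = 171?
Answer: -1/57277 ≈ -1.7459e-5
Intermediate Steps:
1/(k(x, H) + s) = 1/(-286 - 56991) = 1/(-57277) = -1/57277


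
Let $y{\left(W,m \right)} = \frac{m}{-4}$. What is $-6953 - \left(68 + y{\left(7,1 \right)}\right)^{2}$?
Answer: $- \frac{184689}{16} \approx -11543.0$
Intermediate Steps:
$y{\left(W,m \right)} = - \frac{m}{4}$ ($y{\left(W,m \right)} = m \left(- \frac{1}{4}\right) = - \frac{m}{4}$)
$-6953 - \left(68 + y{\left(7,1 \right)}\right)^{2} = -6953 - \left(68 - \frac{1}{4}\right)^{2} = -6953 - \left(\frac{271}{4}\right)^{2} = -6953 - \frac{73441}{16} = - \frac{184689}{16}$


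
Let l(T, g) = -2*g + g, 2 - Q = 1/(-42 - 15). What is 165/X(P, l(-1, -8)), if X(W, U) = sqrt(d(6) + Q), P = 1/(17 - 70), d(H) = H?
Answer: 165*sqrt(26049)/457 ≈ 58.272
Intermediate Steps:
Q = 115/57 (Q = 2 - 1/(-42 - 15) = 2 - 1/(-57) = 2 - 1*(-1/57) = 2 + 1/57 = 115/57 ≈ 2.0175)
l(T, g) = -g
P = -1/53 (P = 1/(-53) = -1/53 ≈ -0.018868)
X(W, U) = sqrt(26049)/57 (X(W, U) = sqrt(6 + 115/57) = sqrt(457/57) = sqrt(26049)/57)
165/X(P, l(-1, -8)) = 165/((sqrt(26049)/57)) = 165*(sqrt(26049)/457) = 165*sqrt(26049)/457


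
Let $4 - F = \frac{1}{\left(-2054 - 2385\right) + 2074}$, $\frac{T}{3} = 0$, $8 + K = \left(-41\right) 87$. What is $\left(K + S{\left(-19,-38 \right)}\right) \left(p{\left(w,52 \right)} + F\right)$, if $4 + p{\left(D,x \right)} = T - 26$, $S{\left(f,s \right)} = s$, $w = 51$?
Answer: $\frac{222159757}{2365} \approx 93937.0$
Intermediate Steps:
$K = -3575$ ($K = -8 - 3567 = -3575$)
$T = 0$ ($T = 3 \cdot 0 = 0$)
$F = \frac{9461}{2365}$ ($F = 4 - \frac{1}{\left(-2054 - 2385\right) + 2074} = 4 - \frac{1}{-4439 + 2074} = 4 - \frac{1}{-2365} = 4 - - \frac{1}{2365} = 4 + \frac{1}{2365} = \frac{9461}{2365} \approx 4.0004$)
$p{\left(D,x \right)} = -30$ ($p{\left(D,x \right)} = -4 + \left(0 - 26\right) = -4 - 26 = -30$)
$\left(K + S{\left(-19,-38 \right)}\right) \left(p{\left(w,52 \right)} + F\right) = \left(-3575 - 38\right) \left(-30 + \frac{9461}{2365}\right) = \left(-3613\right) \left(- \frac{61489}{2365}\right) = \frac{222159757}{2365}$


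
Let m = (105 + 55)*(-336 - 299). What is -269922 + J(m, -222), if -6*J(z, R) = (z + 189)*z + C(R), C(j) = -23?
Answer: -10304977109/6 ≈ -1.7175e+9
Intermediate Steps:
m = -101600 (m = 160*(-635) = -101600)
J(z, R) = 23/6 - z*(189 + z)/6 (J(z, R) = -((z + 189)*z - 23)/6 = -((189 + z)*z - 23)/6 = -(z*(189 + z) - 23)/6 = -(-23 + z*(189 + z))/6 = 23/6 - z*(189 + z)/6)
-269922 + J(m, -222) = -269922 + (23/6 - 63/2*(-101600) - ⅙*(-101600)²) = -269922 + (23/6 + 3200400 - ⅙*10322560000) = -269922 + (23/6 + 3200400 - 5161280000/3) = -269922 - 10303357577/6 = -10304977109/6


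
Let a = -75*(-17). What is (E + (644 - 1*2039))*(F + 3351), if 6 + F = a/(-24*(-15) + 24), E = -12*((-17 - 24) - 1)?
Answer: -381869235/128 ≈ -2.9834e+6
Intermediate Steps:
a = 1275
E = 504 (E = -12*(-41 - 1) = -12*(-42) = 504)
F = -343/128 (F = -6 + 1275/(-24*(-15) + 24) = -6 + 1275/(360 + 24) = -6 + 1275/384 = -6 + 1275*(1/384) = -6 + 425/128 = -343/128 ≈ -2.6797)
(E + (644 - 1*2039))*(F + 3351) = (504 + (644 - 1*2039))*(-343/128 + 3351) = (504 + (644 - 2039))*(428585/128) = (504 - 1395)*(428585/128) = -891*428585/128 = -381869235/128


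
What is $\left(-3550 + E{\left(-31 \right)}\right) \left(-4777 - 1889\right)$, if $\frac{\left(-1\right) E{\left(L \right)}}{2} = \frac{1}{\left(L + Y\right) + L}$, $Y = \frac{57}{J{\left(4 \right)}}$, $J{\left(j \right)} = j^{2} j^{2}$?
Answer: $\frac{374247491508}{15815} \approx 2.3664 \cdot 10^{7}$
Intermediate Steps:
$J{\left(j \right)} = j^{4}$
$Y = \frac{57}{256}$ ($Y = \frac{57}{4^{4}} = \frac{57}{256} \approx 0.22266$)
$E{\left(L \right)} = - \frac{2}{\frac{57}{256} + 2 L}$ ($E{\left(L \right)} = - \frac{2}{\left(L + \frac{57}{256}\right) + L} = - \frac{2}{\left(\frac{57}{256} + L\right) + L} = - \frac{2}{\frac{57}{256} + 2 L}$)
$\left(-3550 + E{\left(-31 \right)}\right) \left(-4777 - 1889\right) = \left(-3550 - \frac{512}{57 + 512 \left(-31\right)}\right) \left(-4777 - 1889\right) = \left(-3550 - \frac{512}{57 - 15872}\right) \left(-6666\right) = \left(-3550 - \frac{512}{-15815}\right) \left(-6666\right) = \left(-3550 - - \frac{512}{15815}\right) \left(-6666\right) = \left(-3550 + \frac{512}{15815}\right) \left(-6666\right) = \left(- \frac{56142738}{15815}\right) \left(-6666\right) = \frac{374247491508}{15815}$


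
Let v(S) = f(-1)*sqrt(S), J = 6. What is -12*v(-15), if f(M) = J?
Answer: -72*I*sqrt(15) ≈ -278.85*I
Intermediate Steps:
f(M) = 6
v(S) = 6*sqrt(S)
-12*v(-15) = -72*sqrt(-15) = -72*I*sqrt(15)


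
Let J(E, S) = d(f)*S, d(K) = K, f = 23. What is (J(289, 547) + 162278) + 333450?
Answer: 508309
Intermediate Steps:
J(E, S) = 23*S
(J(289, 547) + 162278) + 333450 = (23*547 + 162278) + 333450 = (12581 + 162278) + 333450 = 174859 + 333450 = 508309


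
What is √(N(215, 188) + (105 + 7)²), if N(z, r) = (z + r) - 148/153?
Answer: √33672631/51 ≈ 113.78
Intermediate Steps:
N(z, r) = -148/153 + r + z (N(z, r) = (r + z) - 148*1/153 = (r + z) - 148/153 = -148/153 + r + z)
√(N(215, 188) + (105 + 7)²) = √((-148/153 + 188 + 215) + (105 + 7)²) = √(61511/153 + 112²) = √(61511/153 + 12544) = √(1980743/153) = √33672631/51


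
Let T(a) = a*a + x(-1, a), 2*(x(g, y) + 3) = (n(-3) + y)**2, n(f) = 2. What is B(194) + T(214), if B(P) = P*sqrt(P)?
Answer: 69121 + 194*sqrt(194) ≈ 71823.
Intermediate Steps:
B(P) = P**(3/2)
x(g, y) = -3 + (2 + y)**2/2
T(a) = -3 + a**2 + (2 + a)**2/2 (T(a) = a*a + (-3 + (2 + a)**2/2) = a**2 + (-3 + (2 + a)**2/2) = -3 + a**2 + (2 + a)**2/2)
B(194) + T(214) = 194**(3/2) + (-1 + 2*214 + (3/2)*214**2) = 194*sqrt(194) + (-1 + 428 + (3/2)*45796) = 194*sqrt(194) + (-1 + 428 + 68694) = 194*sqrt(194) + 69121 = 69121 + 194*sqrt(194)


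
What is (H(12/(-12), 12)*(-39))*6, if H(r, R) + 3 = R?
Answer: -2106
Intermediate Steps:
H(r, R) = -3 + R
(H(12/(-12), 12)*(-39))*6 = ((-3 + 12)*(-39))*6 = (9*(-39))*6 = -351*6 = -2106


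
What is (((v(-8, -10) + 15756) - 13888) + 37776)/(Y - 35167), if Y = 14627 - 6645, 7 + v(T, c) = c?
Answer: -39627/27185 ≈ -1.4577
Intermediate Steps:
v(T, c) = -7 + c
Y = 7982
(((v(-8, -10) + 15756) - 13888) + 37776)/(Y - 35167) = ((((-7 - 10) + 15756) - 13888) + 37776)/(7982 - 35167) = (((-17 + 15756) - 13888) + 37776)/(-27185) = ((15739 - 13888) + 37776)*(-1/27185) = (1851 + 37776)*(-1/27185) = 39627*(-1/27185) = -39627/27185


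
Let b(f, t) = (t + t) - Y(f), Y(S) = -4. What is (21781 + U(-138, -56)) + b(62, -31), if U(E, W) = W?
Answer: 21667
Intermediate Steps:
b(f, t) = 4 + 2*t (b(f, t) = (t + t) - 1*(-4) = 2*t + 4 = 4 + 2*t)
(21781 + U(-138, -56)) + b(62, -31) = (21781 - 56) + (4 + 2*(-31)) = 21725 + (4 - 62) = 21725 - 58 = 21667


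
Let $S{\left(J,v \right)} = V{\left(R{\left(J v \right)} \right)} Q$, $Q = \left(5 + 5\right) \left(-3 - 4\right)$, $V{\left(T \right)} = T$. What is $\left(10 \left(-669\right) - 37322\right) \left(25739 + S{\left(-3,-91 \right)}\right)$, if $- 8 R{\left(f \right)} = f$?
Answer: $-1237958533$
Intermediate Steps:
$R{\left(f \right)} = - \frac{f}{8}$
$Q = -70$ ($Q = 10 \left(-7\right) = -70$)
$S{\left(J,v \right)} = \frac{35 J v}{4}$ ($S{\left(J,v \right)} = - \frac{J v}{8} \left(-70\right) = \frac{35 J v}{4}$)
$\left(10 \left(-669\right) - 37322\right) \left(25739 + S{\left(-3,-91 \right)}\right) = \left(10 \left(-669\right) - 37322\right) \left(25739 + \frac{35}{4} \left(-3\right) \left(-91\right)\right) = \left(-6690 - 37322\right) \left(25739 + \frac{9555}{4}\right) = \left(-44012\right) \frac{112511}{4} = -1237958533$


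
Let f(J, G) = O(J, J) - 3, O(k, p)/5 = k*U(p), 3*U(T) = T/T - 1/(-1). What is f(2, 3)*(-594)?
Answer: -2178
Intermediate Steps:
U(T) = ⅔ (U(T) = (T/T - 1/(-1))/3 = (1 - 1*(-1))/3 = (1 + 1)/3 = (⅓)*2 = ⅔)
O(k, p) = 10*k/3 (O(k, p) = 5*(k*(⅔)) = 5*(2*k/3) = 10*k/3)
f(J, G) = -3 + 10*J/3 (f(J, G) = 10*J/3 - 3 = -3 + 10*J/3)
f(2, 3)*(-594) = (-3 + (10/3)*2)*(-594) = (-3 + 20/3)*(-594) = (11/3)*(-594) = -2178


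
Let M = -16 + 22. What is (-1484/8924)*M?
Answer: -2226/2231 ≈ -0.99776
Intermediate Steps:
M = 6
(-1484/8924)*M = -1484/8924*6 = -1484*1/8924*6 = -371/2231*6 = -2226/2231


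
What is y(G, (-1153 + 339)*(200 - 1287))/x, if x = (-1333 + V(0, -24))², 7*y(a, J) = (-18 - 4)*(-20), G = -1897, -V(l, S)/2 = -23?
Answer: 40/1054053 ≈ 3.7949e-5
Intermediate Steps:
V(l, S) = 46 (V(l, S) = -2*(-23) = 46)
y(a, J) = 440/7 (y(a, J) = ((-18 - 4)*(-20))/7 = (-22*(-20))/7 = (⅐)*440 = 440/7)
x = 1656369 (x = (-1333 + 46)² = (-1287)² = 1656369)
y(G, (-1153 + 339)*(200 - 1287))/x = (440/7)/1656369 = (440/7)*(1/1656369) = 40/1054053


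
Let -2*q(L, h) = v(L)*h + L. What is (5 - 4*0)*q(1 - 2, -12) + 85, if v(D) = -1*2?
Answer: 55/2 ≈ 27.500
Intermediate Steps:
v(D) = -2
q(L, h) = h - L/2 (q(L, h) = -(-2*h + L)/2 = -(L - 2*h)/2 = h - L/2)
(5 - 4*0)*q(1 - 2, -12) + 85 = (5 - 4*0)*(-12 - (1 - 2)/2) + 85 = (5 + 0)*(-12 - ½*(-1)) + 85 = 5*(-12 + ½) + 85 = 5*(-23/2) + 85 = -115/2 + 85 = 55/2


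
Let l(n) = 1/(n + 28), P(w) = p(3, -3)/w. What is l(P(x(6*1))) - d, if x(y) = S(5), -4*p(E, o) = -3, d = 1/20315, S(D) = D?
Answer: 405737/11437345 ≈ 0.035475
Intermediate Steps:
d = 1/20315 ≈ 4.9225e-5
p(E, o) = ¾ (p(E, o) = -¼*(-3) = ¾)
x(y) = 5
P(w) = 3/(4*w)
l(n) = 1/(28 + n)
l(P(x(6*1))) - d = 1/(28 + (¾)/5) - 1*1/20315 = 1/(28 + (¾)*(⅕)) - 1/20315 = 1/(28 + 3/20) - 1/20315 = 1/(563/20) - 1/20315 = 20/563 - 1/20315 = 405737/11437345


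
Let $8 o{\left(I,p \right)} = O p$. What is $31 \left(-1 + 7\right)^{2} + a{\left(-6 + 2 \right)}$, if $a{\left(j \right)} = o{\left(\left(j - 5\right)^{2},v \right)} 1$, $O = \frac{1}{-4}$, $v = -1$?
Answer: $\frac{35713}{32} \approx 1116.0$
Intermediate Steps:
$O = - \frac{1}{4} \approx -0.25$
$o{\left(I,p \right)} = - \frac{p}{32}$ ($o{\left(I,p \right)} = \frac{\left(- \frac{1}{4}\right) p}{8} = - \frac{p}{32}$)
$a{\left(j \right)} = \frac{1}{32}$ ($a{\left(j \right)} = \left(- \frac{1}{32}\right) \left(-1\right) 1 = \frac{1}{32} \cdot 1 = \frac{1}{32}$)
$31 \left(-1 + 7\right)^{2} + a{\left(-6 + 2 \right)} = 31 \left(-1 + 7\right)^{2} + \frac{1}{32} = 31 \cdot 6^{2} + \frac{1}{32} = 31 \cdot 36 + \frac{1}{32} = 1116 + \frac{1}{32} = \frac{35713}{32}$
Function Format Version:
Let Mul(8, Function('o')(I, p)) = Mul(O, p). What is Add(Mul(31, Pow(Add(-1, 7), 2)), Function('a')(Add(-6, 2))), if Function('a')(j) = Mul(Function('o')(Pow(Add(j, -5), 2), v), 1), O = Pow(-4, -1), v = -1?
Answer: Rational(35713, 32) ≈ 1116.0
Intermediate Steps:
O = Rational(-1, 4) ≈ -0.25000
Function('o')(I, p) = Mul(Rational(-1, 32), p) (Function('o')(I, p) = Mul(Rational(1, 8), Mul(Rational(-1, 4), p)) = Mul(Rational(-1, 32), p))
Function('a')(j) = Rational(1, 32) (Function('a')(j) = Mul(Mul(Rational(-1, 32), -1), 1) = Mul(Rational(1, 32), 1) = Rational(1, 32))
Add(Mul(31, Pow(Add(-1, 7), 2)), Function('a')(Add(-6, 2))) = Add(Mul(31, Pow(Add(-1, 7), 2)), Rational(1, 32)) = Add(Mul(31, Pow(6, 2)), Rational(1, 32)) = Add(Mul(31, 36), Rational(1, 32)) = Add(1116, Rational(1, 32)) = Rational(35713, 32)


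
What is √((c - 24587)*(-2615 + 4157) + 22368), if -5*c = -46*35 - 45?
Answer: 12*I*√259586 ≈ 6114.0*I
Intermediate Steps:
c = 331 (c = -(-46*35 - 45)/5 = -(-1610 - 45)/5 = -⅕*(-1655) = 331)
√((c - 24587)*(-2615 + 4157) + 22368) = √((331 - 24587)*(-2615 + 4157) + 22368) = √(-24256*1542 + 22368) = √(-37402752 + 22368) = √(-37380384) = 12*I*√259586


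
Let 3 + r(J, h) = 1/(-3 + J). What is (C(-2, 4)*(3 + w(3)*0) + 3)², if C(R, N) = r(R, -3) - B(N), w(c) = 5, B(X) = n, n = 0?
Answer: 1089/25 ≈ 43.560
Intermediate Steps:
B(X) = 0
r(J, h) = -3 + 1/(-3 + J)
C(R, N) = (10 - 3*R)/(-3 + R) (C(R, N) = (10 - 3*R)/(-3 + R) - 1*0 = (10 - 3*R)/(-3 + R) + 0 = (10 - 3*R)/(-3 + R))
(C(-2, 4)*(3 + w(3)*0) + 3)² = (((10 - 3*(-2))/(-3 - 2))*(3 + 5*0) + 3)² = (((10 + 6)/(-5))*(3 + 0) + 3)² = (-⅕*16*3 + 3)² = (-16/5*3 + 3)² = (-48/5 + 3)² = (-33/5)² = 1089/25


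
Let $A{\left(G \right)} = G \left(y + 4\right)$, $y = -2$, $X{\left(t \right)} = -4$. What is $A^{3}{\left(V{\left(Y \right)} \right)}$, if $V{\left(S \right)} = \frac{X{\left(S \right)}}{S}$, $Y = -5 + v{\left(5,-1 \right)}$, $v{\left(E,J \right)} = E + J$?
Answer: $512$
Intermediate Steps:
$Y = -1$ ($Y = -5 + \left(5 - 1\right) = -5 + 4 = -1$)
$V{\left(S \right)} = - \frac{4}{S}$
$A{\left(G \right)} = 2 G$ ($A{\left(G \right)} = G \left(-2 + 4\right) = G 2 = 2 G$)
$A^{3}{\left(V{\left(Y \right)} \right)} = \left(2 \left(- \frac{4}{-1}\right)\right)^{3} = \left(2 \left(\left(-4\right) \left(-1\right)\right)\right)^{3} = \left(2 \cdot 4\right)^{3} = 8^{3} = 512$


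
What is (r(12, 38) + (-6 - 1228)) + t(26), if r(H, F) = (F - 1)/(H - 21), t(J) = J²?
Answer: -5059/9 ≈ -562.11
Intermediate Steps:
r(H, F) = (-1 + F)/(-21 + H)
(r(12, 38) + (-6 - 1228)) + t(26) = ((-1 + 38)/(-21 + 12) + (-6 - 1228)) + 26² = (37/(-9) - 1234) + 676 = (-⅑*37 - 1234) + 676 = (-37/9 - 1234) + 676 = -11143/9 + 676 = -5059/9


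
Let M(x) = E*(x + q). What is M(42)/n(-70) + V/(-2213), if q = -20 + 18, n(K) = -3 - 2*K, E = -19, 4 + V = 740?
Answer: -1782712/303181 ≈ -5.8800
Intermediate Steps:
V = 736 (V = -4 + 740 = 736)
q = -2
M(x) = 38 - 19*x (M(x) = -19*(x - 2) = -19*(-2 + x) = 38 - 19*x)
M(42)/n(-70) + V/(-2213) = (38 - 19*42)/(-3 - 2*(-70)) + 736/(-2213) = (38 - 798)/(-3 + 140) + 736*(-1/2213) = -760/137 - 736/2213 = -1782712/303181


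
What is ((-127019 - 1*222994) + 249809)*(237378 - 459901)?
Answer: 22297694692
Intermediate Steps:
((-127019 - 1*222994) + 249809)*(237378 - 459901) = ((-127019 - 222994) + 249809)*(-222523) = (-350013 + 249809)*(-222523) = -100204*(-222523) = 22297694692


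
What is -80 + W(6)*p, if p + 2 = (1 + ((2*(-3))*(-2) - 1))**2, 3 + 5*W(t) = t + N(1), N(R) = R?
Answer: 168/5 ≈ 33.600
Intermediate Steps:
W(t) = -2/5 + t/5 (W(t) = -3/5 + (t + 1)/5 = -3/5 + (1 + t)/5 = -3/5 + (1/5 + t/5) = -2/5 + t/5)
p = 142 (p = -2 + (1 + ((2*(-3))*(-2) - 1))**2 = -2 + (1 + (-6*(-2) - 1))**2 = -2 + (1 + (12 - 1))**2 = -2 + (1 + 11)**2 = -2 + 12**2 = -2 + 144 = 142)
-80 + W(6)*p = -80 + (-2/5 + (1/5)*6)*142 = -80 + (-2/5 + 6/5)*142 = -80 + (4/5)*142 = -80 + 568/5 = 168/5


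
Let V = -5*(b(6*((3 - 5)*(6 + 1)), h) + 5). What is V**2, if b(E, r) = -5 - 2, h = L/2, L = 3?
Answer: 100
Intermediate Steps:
h = 3/2 ≈ 1.5000
b(E, r) = -7
V = 10 (V = -5*(-7 + 5) = -5*(-2) = 10)
V**2 = 10**2 = 100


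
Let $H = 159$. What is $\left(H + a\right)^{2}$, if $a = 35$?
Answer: $37636$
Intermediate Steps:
$\left(H + a\right)^{2} = \left(159 + 35\right)^{2} = 194^{2} = 37636$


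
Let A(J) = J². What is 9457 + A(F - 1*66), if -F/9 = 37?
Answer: 168658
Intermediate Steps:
F = -333 (F = -9*37 = -333)
9457 + A(F - 1*66) = 9457 + (-333 - 1*66)² = 9457 + (-333 - 66)² = 9457 + (-399)² = 9457 + 159201 = 168658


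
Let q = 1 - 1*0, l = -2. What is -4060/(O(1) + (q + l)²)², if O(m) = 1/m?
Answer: -1015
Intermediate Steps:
q = 1 (q = 1 + 0 = 1)
-4060/(O(1) + (q + l)²)² = -4060/(1/1 + (1 - 2)²)² = -4060/(1 + (-1)²)² = -4060/(1 + 1)² = -4060/(2²) = -4060/4 = -4060*¼ = -1015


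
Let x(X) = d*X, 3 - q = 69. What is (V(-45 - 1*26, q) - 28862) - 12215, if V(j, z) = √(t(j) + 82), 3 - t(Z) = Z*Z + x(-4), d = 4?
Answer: -41077 + 2*I*√1235 ≈ -41077.0 + 70.285*I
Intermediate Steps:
q = -66 (q = 3 - 1*69 = 3 - 69 = -66)
x(X) = 4*X
t(Z) = 19 - Z² (t(Z) = 3 - (Z*Z + 4*(-4)) = 3 - (Z² - 16) = 3 - (-16 + Z²) = 3 + (16 - Z²) = 19 - Z²)
V(j, z) = √(101 - j²) (V(j, z) = √((19 - j²) + 82) = √(101 - j²))
(V(-45 - 1*26, q) - 28862) - 12215 = (√(101 - (-45 - 1*26)²) - 28862) - 12215 = (√(101 - (-45 - 26)²) - 28862) - 12215 = (√(101 - 1*(-71)²) - 28862) - 12215 = (√(101 - 1*5041) - 28862) - 12215 = (√(101 - 5041) - 28862) - 12215 = (√(-4940) - 28862) - 12215 = (2*I*√1235 - 28862) - 12215 = (-28862 + 2*I*√1235) - 12215 = -41077 + 2*I*√1235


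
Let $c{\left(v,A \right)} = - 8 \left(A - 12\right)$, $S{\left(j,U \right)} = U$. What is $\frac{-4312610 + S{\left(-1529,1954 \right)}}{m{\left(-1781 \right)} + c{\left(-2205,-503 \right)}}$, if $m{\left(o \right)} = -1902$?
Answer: $- \frac{2155328}{1109} \approx -1943.5$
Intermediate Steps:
$c{\left(v,A \right)} = 96 - 8 A$ ($c{\left(v,A \right)} = - 8 \left(-12 + A\right) = 96 - 8 A$)
$\frac{-4312610 + S{\left(-1529,1954 \right)}}{m{\left(-1781 \right)} + c{\left(-2205,-503 \right)}} = \frac{-4312610 + 1954}{-1902 + \left(96 - -4024\right)} = - \frac{4310656}{-1902 + \left(96 + 4024\right)} = - \frac{4310656}{-1902 + 4120} = - \frac{4310656}{2218} = \left(-4310656\right) \frac{1}{2218} = - \frac{2155328}{1109}$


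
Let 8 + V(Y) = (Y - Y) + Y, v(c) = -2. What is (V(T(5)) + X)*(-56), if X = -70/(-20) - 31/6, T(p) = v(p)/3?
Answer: 1736/3 ≈ 578.67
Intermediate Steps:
T(p) = -⅔ (T(p) = -2/3 = -2*⅓ = -⅔)
V(Y) = -8 + Y (V(Y) = -8 + ((Y - Y) + Y) = -8 + (0 + Y) = -8 + Y)
X = -5/3 (X = -70*(-1/20) - 31*⅙ = 7/2 - 31/6 = -5/3 ≈ -1.6667)
(V(T(5)) + X)*(-56) = ((-8 - ⅔) - 5/3)*(-56) = (-26/3 - 5/3)*(-56) = -31/3*(-56) = 1736/3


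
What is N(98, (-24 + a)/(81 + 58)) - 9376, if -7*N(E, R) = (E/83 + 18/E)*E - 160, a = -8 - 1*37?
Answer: -5445274/581 ≈ -9372.3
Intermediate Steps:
a = -45 (a = -8 - 37 = -45)
N(E, R) = 160/7 - E*(18/E + E/83)/7 (N(E, R) = -((E/83 + 18/E)*E - 160)/7 = -((18/E + E/83)*E - 160)/7 = -(E*(18/E + E/83) - 160)/7 = -(-160 + E*(18/E + E/83))/7 = 160/7 - E*(18/E + E/83)/7)
N(98, (-24 + a)/(81 + 58)) - 9376 = (142/7 - 1/581*98²) - 9376 = (142/7 - 1/581*9604) - 9376 = (142/7 - 1372/83) - 9376 = 2182/581 - 9376 = -5445274/581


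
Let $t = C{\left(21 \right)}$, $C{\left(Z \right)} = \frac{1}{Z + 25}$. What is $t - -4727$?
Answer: $\frac{217443}{46} \approx 4727.0$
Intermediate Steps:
$C{\left(Z \right)} = \frac{1}{25 + Z}$
$t = \frac{1}{46}$ ($t = \frac{1}{25 + 21} = \frac{1}{46} \approx 0.021739$)
$t - -4727 = \frac{1}{46} - -4727 = \frac{1}{46} + 4727 = \frac{217443}{46}$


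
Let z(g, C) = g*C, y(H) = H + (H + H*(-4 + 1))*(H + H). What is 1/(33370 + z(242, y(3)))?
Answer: 1/25384 ≈ 3.9395e-5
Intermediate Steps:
y(H) = H - 4*H² (y(H) = H + (H + H*(-3))*(2*H) = H + (H - 3*H)*(2*H) = H + (-2*H)*(2*H) = H - 4*H²)
z(g, C) = C*g
1/(33370 + z(242, y(3))) = 1/(33370 + (3*(1 - 4*3))*242) = 1/(33370 + (3*(1 - 12))*242) = 1/(33370 + (3*(-11))*242) = 1/(33370 - 33*242) = 1/(33370 - 7986) = 1/25384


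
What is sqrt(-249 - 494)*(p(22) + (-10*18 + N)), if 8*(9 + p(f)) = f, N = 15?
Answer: -685*I*sqrt(743)/4 ≈ -4667.9*I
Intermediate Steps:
p(f) = -9 + f/8
sqrt(-249 - 494)*(p(22) + (-10*18 + N)) = sqrt(-249 - 494)*((-9 + (1/8)*22) + (-10*18 + 15)) = sqrt(-743)*((-9 + 11/4) + (-180 + 15)) = (I*sqrt(743))*(-25/4 - 165) = (I*sqrt(743))*(-685/4) = -685*I*sqrt(743)/4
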